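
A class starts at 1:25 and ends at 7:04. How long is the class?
From 1:25 to 7:04:
(7 x 60 + 4) - (1 x 60 + 25) = 424 - 85 = 339 minutes
= 5 hours and 39 minutes

Final answer: 5 hours and 39 minutes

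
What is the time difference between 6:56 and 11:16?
From 6:56 to 11:16:
(11 x 60 + 16) - (6 x 60 + 56) = 676 - 416 = 260 minutes
= 4 hours and 20 minutes

Final answer: 4 hours and 20 minutes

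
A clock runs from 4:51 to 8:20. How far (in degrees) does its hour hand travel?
The hour hand moves 0.5 degrees per minute.
Time elapsed: 8:20 - 4:51 = 209 minutes
Angular displacement: 209 x 0.5 = 104.5 degrees

Final answer: 104.5 degrees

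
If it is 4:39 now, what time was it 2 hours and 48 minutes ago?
Starting time: 4:39 = 279 total minutes past 12:00
Subtracting: 2 hours and 48 minutes = 168 minutes
279 - 168 = 111 minutes
= 1 hour and 51 minutes past 12:00 = 1:51

Final answer: 1:51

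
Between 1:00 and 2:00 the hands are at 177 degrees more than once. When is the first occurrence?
At t minutes past 1:00, the hour hand is at 30 x 1 + 0.5t degrees and the minute hand is at 6t degrees.
The smaller angle between them is 177 degrees when |30H - 5.5t| = 177 or |30H - 5.5t| = 183.
With H = 1, solve 30 x 1 - 5.5t = +/- target for each target:
  t = (30 x 1 - 177) / 5.5 = -26.73 (outside (0, 60))
  t = (30 x 1 + 177) / 5.5 = 37.64
  t = (30 x 1 - 183) / 5.5 = -27.82 (outside (0, 60))
  t = (30 x 1 + 183) / 5.5 = 38.73
Valid solutions in (0, 60): {37.64, 38.73} minutes.
The first occurrence is t = 37.64 minutes.
The hands form a 177-degree angle at 37.64 minutes past 1:00.

Final answer: 37.64 minutes past 1:00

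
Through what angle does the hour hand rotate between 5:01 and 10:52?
The hour hand moves 0.5 degrees per minute.
Time elapsed: 10:52 - 5:01 = 351 minutes
Angular displacement: 351 x 0.5 = 175.5 degrees

Final answer: 175.5 degrees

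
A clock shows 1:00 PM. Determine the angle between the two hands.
Hour hand position: 1 x 30 + 0 x 0.5 = 30 degrees
Minute hand position: 0 x 6 = 0 degrees
Difference: |30 - 0| = 30 degrees
The angle between the hands is 30 degrees

Final answer: 30 degrees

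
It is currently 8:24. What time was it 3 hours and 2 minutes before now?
Starting time: 8:24 = 504 total minutes past 12:00
Subtracting: 3 hours and 2 minutes = 182 minutes
504 - 182 = 322 minutes
= 5 hours and 22 minutes past 12:00 = 5:22

Final answer: 5:22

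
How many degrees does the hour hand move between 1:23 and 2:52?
The hour hand moves 0.5 degrees per minute.
Time elapsed: 2:52 - 1:23 = 89 minutes
Angular displacement: 89 x 0.5 = 44.5 degrees

Final answer: 44.5 degrees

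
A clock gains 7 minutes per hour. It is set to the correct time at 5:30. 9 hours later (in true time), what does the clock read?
For every 60 true minutes, the faulty clock advances 60 + 7 = 67 minutes.
True elapsed: 9 hours = 540 minutes.
Faulty clock advances: 540 x 67/60 = 603 minutes (drift: 63 minutes ahead).
Shown time: 5:30 + 603 minutes = 3:33.

Final answer: 3:33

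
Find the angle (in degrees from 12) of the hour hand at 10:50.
The hour hand moves 30 degrees per hour and 0.5 degrees per minute.
At 10:50: (10) x 30 + 50 x 0.5 = 300 + 25 = 325 degrees

Final answer: 325 degrees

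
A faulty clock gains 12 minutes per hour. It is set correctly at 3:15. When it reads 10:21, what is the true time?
For every 60 true minutes, the faulty clock advances 72 minutes, so 1 faulty-clock minute corresponds to 60/72 true minutes.
From 3:15 to 10:21 on the faulty dial is 426 minutes.
True elapsed: 426 x 60/72 = 355 minutes = 5 hours and 55 minutes.
True time: 3:15 + 5 hours and 55 minutes = 9:10.

Final answer: 9:10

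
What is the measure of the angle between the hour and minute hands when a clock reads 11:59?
Hour hand position: 11 x 30 + 59 x 0.5 = 359.5 degrees
Minute hand position: 59 x 6 = 354 degrees
Difference: |359.5 - 354| = 5.5 degrees
The angle between the hands is 5.5 degrees

Final answer: 5.5 degrees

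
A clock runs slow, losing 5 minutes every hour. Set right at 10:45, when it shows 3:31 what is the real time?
For every 60 true minutes, the faulty clock advances 55 minutes, so 1 faulty-clock minute corresponds to 60/55 true minutes.
From 10:45 to 3:31 on the faulty dial is 286 minutes.
True elapsed: 286 x 60/55 = 312 minutes = 5 hours and 12 minutes.
True time: 10:45 + 5 hours and 12 minutes = 3:57.

Final answer: 3:57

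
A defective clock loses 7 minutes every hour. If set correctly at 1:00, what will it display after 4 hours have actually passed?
For every 60 true minutes, the faulty clock advances 60 - 7 = 53 minutes.
True elapsed: 4 hours = 240 minutes.
Faulty clock advances: 240 x 53/60 = 212 minutes (drift: 28 minutes behind).
Shown time: 1:00 + 212 minutes = 4:32.

Final answer: 4:32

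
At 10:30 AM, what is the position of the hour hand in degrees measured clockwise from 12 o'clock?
The hour hand moves 30 degrees per hour and 0.5 degrees per minute.
At 10:30: (10) x 30 + 30 x 0.5 = 300 + 15 = 315 degrees

Final answer: 315 degrees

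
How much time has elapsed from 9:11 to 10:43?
From 9:11 to 10:43:
(10 x 60 + 43) - (9 x 60 + 11) = 643 - 551 = 92 minutes
= 1 hour and 32 minutes

Final answer: 1 hour and 32 minutes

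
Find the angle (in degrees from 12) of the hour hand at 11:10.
The hour hand moves 30 degrees per hour and 0.5 degrees per minute.
At 11:10: (11) x 30 + 10 x 0.5 = 330 + 5 = 335 degrees

Final answer: 335 degrees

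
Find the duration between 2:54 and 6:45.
From 2:54 to 6:45:
(6 x 60 + 45) - (2 x 60 + 54) = 405 - 174 = 231 minutes
= 3 hours and 51 minutes

Final answer: 3 hours and 51 minutes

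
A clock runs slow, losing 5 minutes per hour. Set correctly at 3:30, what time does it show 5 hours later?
For every 60 true minutes, the faulty clock advances 60 - 5 = 55 minutes.
True elapsed: 5 hours = 300 minutes.
Faulty clock advances: 300 x 55/60 = 275 minutes (drift: 25 minutes behind).
Shown time: 3:30 + 275 minutes = 8:05.

Final answer: 8:05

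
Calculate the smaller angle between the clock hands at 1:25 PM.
Hour hand position: 1 x 30 + 25 x 0.5 = 42.5 degrees
Minute hand position: 25 x 6 = 150 degrees
Difference: |42.5 - 150| = 107.5 degrees
The angle between the hands is 107.5 degrees

Final answer: 107.5 degrees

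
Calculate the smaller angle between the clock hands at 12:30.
Hour hand position: 0 x 30 + 30 x 0.5 = 15 degrees
Minute hand position: 30 x 6 = 180 degrees
Difference: |15 - 180| = 165 degrees
The angle between the hands is 165 degrees

Final answer: 165 degrees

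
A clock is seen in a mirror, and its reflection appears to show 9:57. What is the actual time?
Reflection across the vertical (12-6) axis maps a hand at angle A degrees to (360 - A) degrees, which sends a reading of T minutes past 12:00 to (720 - T) minutes past 12:00.
Mirror reads 9:57 = 597 minutes past 12:00.
Actual time: (720 - 597) mod 720 = 123 minutes = 2:03.

Final answer: 2:03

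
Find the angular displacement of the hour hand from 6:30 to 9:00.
The hour hand moves 0.5 degrees per minute.
Time elapsed: 9:00 - 6:30 = 150 minutes
Angular displacement: 150 x 0.5 = 75 degrees

Final answer: 75 degrees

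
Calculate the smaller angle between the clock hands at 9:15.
Hour hand position: 9 x 30 + 15 x 0.5 = 277.5 degrees
Minute hand position: 15 x 6 = 90 degrees
Difference: |277.5 - 90| = 187.5 degrees
Since 187.5 > 180, the smaller angle is 360 - 187.5 = 172.5 degrees

Final answer: 172.5 degrees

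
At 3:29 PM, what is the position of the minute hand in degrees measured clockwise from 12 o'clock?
The minute hand moves 6 degrees per minute.
At 3:29: 29 x 6 = 174 degrees

Final answer: 174 degrees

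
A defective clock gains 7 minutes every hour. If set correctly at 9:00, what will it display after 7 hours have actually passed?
For every 60 true minutes, the faulty clock advances 60 + 7 = 67 minutes.
True elapsed: 7 hours = 420 minutes.
Faulty clock advances: 420 x 67/60 = 469 minutes (drift: 49 minutes ahead).
Shown time: 9:00 + 469 minutes = 4:49.

Final answer: 4:49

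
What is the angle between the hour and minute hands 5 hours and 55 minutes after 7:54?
First find the time 5 hours and 55 minutes after 7:54.
Total minutes: 7 x 60 + 54 + 5 x 60 + 55 = 829.
829 mod 720 = 109 minutes = 1:49.
Now compute the angle at 1:49:
Hour hand: 1 x 30 + 49 x 0.5 = 54.5 degrees
Minute hand: 49 x 6 = 294 degrees
Difference: |54.5 - 294| = 239.5 degrees
Smaller angle: 360 - 239.5 = 120.5 degrees

Final answer: 120.5 degrees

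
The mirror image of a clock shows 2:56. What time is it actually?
Reflection across the vertical (12-6) axis maps a hand at angle A degrees to (360 - A) degrees, which sends a reading of T minutes past 12:00 to (720 - T) minutes past 12:00.
Mirror reads 2:56 = 176 minutes past 12:00.
Actual time: (720 - 176) mod 720 = 544 minutes = 9:04.

Final answer: 9:04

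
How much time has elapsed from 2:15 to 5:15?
From 2:15 to 5:15:
(5 x 60 + 15) - (2 x 60 + 15) = 315 - 135 = 180 minutes
= 3 hours

Final answer: 3 hours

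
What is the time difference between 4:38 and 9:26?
From 4:38 to 9:26:
(9 x 60 + 26) - (4 x 60 + 38) = 566 - 278 = 288 minutes
= 4 hours and 48 minutes

Final answer: 4 hours and 48 minutes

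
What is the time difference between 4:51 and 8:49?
From 4:51 to 8:49:
(8 x 60 + 49) - (4 x 60 + 51) = 529 - 291 = 238 minutes
= 3 hours and 58 minutes

Final answer: 3 hours and 58 minutes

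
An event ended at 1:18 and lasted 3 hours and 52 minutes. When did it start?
Starting time: 1:18 = 78 total minutes past 12:00
Subtracting: 3 hours and 52 minutes = 232 minutes
78 - 232 = -154 (negative, add 12 hours = 720) = 566 minutes
= 9 hours and 26 minutes past 12:00 = 9:26

Final answer: 9:26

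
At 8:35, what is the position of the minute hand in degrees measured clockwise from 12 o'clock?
The minute hand moves 6 degrees per minute.
At 8:35: 35 x 6 = 210 degrees

Final answer: 210 degrees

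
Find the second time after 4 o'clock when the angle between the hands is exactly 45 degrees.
At t minutes past 4:00, the hour hand is at 30 x 4 + 0.5t degrees and the minute hand is at 6t degrees.
The smaller angle between them is 45 degrees when |30H - 5.5t| = 45 or |30H - 5.5t| = 315.
With H = 4, solve 30 x 4 - 5.5t = +/- target for each target:
  t = (30 x 4 - 45) / 5.5 = 13.64
  t = (30 x 4 + 45) / 5.5 = 30
  t = (30 x 4 - 315) / 5.5 = -35.45 (outside (0, 60))
  t = (30 x 4 + 315) / 5.5 = 79.09 (outside (0, 60))
Valid solutions in (0, 60): {13.64, 30} minutes.
The second occurrence is t = 30 minutes.
The hands form a 45-degree angle at 30 minutes past 4:00.

Final answer: 30 minutes past 4:00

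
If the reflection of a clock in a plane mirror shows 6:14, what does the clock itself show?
Reflection across the vertical (12-6) axis maps a hand at angle A degrees to (360 - A) degrees, which sends a reading of T minutes past 12:00 to (720 - T) minutes past 12:00.
Mirror reads 6:14 = 374 minutes past 12:00.
Actual time: (720 - 374) mod 720 = 346 minutes = 5:46.

Final answer: 5:46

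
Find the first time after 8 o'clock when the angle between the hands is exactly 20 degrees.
At t minutes past 8:00, the hour hand is at 30 x 8 + 0.5t degrees and the minute hand is at 6t degrees.
The smaller angle between them is 20 degrees when |30H - 5.5t| = 20 or |30H - 5.5t| = 340.
With H = 8, solve 30 x 8 - 5.5t = +/- target for each target:
  t = (30 x 8 - 20) / 5.5 = 40
  t = (30 x 8 + 20) / 5.5 = 47.27
  t = (30 x 8 - 340) / 5.5 = -18.18 (outside (0, 60))
  t = (30 x 8 + 340) / 5.5 = 105.45 (outside (0, 60))
Valid solutions in (0, 60): {40, 47.27} minutes.
The first occurrence is t = 40 minutes.
The hands form a 20-degree angle at 40 minutes past 8:00.

Final answer: 40 minutes past 8:00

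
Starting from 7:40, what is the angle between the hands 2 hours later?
First find the time 2 hours after 7:40.
Total minutes: 7 x 60 + 40 + 2 x 60 + 0 = 580.
580 mod 720 = 580 minutes = 9:40.
Now compute the angle at 9:40:
Hour hand: 9 x 30 + 40 x 0.5 = 290 degrees
Minute hand: 40 x 6 = 240 degrees
Difference: |290 - 240| = 50 degrees
The angle is 50 degrees

Final answer: 50 degrees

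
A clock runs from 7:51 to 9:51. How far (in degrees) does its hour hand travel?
The hour hand moves 0.5 degrees per minute.
Time elapsed: 9:51 - 7:51 = 120 minutes
Angular displacement: 120 x 0.5 = 60 degrees

Final answer: 60 degrees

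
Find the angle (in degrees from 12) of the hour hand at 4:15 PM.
The hour hand moves 30 degrees per hour and 0.5 degrees per minute.
At 4:15: (4) x 30 + 15 x 0.5 = 120 + 7.5 = 127.5 degrees

Final answer: 127.5 degrees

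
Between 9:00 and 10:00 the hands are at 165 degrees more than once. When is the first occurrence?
At t minutes past 9:00, the hour hand is at 30 x 9 + 0.5t degrees and the minute hand is at 6t degrees.
The smaller angle between them is 165 degrees when |30H - 5.5t| = 165 or |30H - 5.5t| = 195.
With H = 9, solve 30 x 9 - 5.5t = +/- target for each target:
  t = (30 x 9 - 165) / 5.5 = 19.09
  t = (30 x 9 + 165) / 5.5 = 79.09 (outside (0, 60))
  t = (30 x 9 - 195) / 5.5 = 13.64
  t = (30 x 9 + 195) / 5.5 = 84.55 (outside (0, 60))
Valid solutions in (0, 60): {13.64, 19.09} minutes.
The first occurrence is t = 13.64 minutes.
The hands form a 165-degree angle at 13.64 minutes past 9:00.

Final answer: 13.64 minutes past 9:00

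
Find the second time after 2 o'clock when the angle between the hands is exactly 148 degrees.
At t minutes past 2:00, the hour hand is at 30 x 2 + 0.5t degrees and the minute hand is at 6t degrees.
The smaller angle between them is 148 degrees when |30H - 5.5t| = 148 or |30H - 5.5t| = 212.
With H = 2, solve 30 x 2 - 5.5t = +/- target for each target:
  t = (30 x 2 - 148) / 5.5 = -16 (outside (0, 60))
  t = (30 x 2 + 148) / 5.5 = 37.82
  t = (30 x 2 - 212) / 5.5 = -27.64 (outside (0, 60))
  t = (30 x 2 + 212) / 5.5 = 49.45
Valid solutions in (0, 60): {37.82, 49.45} minutes.
The second occurrence is t = 49.45 minutes.
The hands form a 148-degree angle at 49.45 minutes past 2:00.

Final answer: 49.45 minutes past 2:00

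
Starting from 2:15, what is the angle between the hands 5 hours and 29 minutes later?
First find the time 5 hours and 29 minutes after 2:15.
Total minutes: 2 x 60 + 15 + 5 x 60 + 29 = 464.
464 mod 720 = 464 minutes = 7:44.
Now compute the angle at 7:44:
Hour hand: 7 x 30 + 44 x 0.5 = 232 degrees
Minute hand: 44 x 6 = 264 degrees
Difference: |232 - 264| = 32 degrees
The angle is 32 degrees

Final answer: 32 degrees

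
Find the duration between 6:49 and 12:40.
From 6:49 to 12:40:
(12 x 60 + 40) - (6 x 60 + 49) = 760 - 409 = 351 minutes
= 5 hours and 51 minutes

Final answer: 5 hours and 51 minutes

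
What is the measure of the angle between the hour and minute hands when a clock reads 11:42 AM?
Hour hand position: 11 x 30 + 42 x 0.5 = 351 degrees
Minute hand position: 42 x 6 = 252 degrees
Difference: |351 - 252| = 99 degrees
The angle between the hands is 99 degrees

Final answer: 99 degrees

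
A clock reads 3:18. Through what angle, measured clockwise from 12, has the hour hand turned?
The hour hand moves 30 degrees per hour and 0.5 degrees per minute.
At 3:18: (3) x 30 + 18 x 0.5 = 90 + 9 = 99 degrees

Final answer: 99 degrees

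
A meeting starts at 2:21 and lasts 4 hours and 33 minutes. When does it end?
Starting time: 2:21
Adding 33 minutes to 21 minutes: 21 + 33 = 54 minutes
Adding 4 hours: 2 + 4 = 6
Final time: 6:54

Final answer: 6:54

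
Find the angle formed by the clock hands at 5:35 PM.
Hour hand position: 5 x 30 + 35 x 0.5 = 167.5 degrees
Minute hand position: 35 x 6 = 210 degrees
Difference: |167.5 - 210| = 42.5 degrees
The angle between the hands is 42.5 degrees

Final answer: 42.5 degrees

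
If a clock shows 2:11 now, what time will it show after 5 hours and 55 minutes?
Starting time: 2:11
Adding 55 minutes to 11 minutes: 11 + 55 = 66 minutes = 1 hour and 6 minutes
Adding 5 hours: 2 + 5 + 1 (carry) = 8
Final time: 8:06

Final answer: 8:06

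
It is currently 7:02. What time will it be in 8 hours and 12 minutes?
Starting time: 7:02
Adding 12 minutes to 2 minutes: 2 + 12 = 14 minutes
Adding 8 hours: 7 + 8 = 15 - 12 = 3
Final time: 3:14

Final answer: 3:14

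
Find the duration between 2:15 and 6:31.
From 2:15 to 6:31:
(6 x 60 + 31) - (2 x 60 + 15) = 391 - 135 = 256 minutes
= 4 hours and 16 minutes

Final answer: 4 hours and 16 minutes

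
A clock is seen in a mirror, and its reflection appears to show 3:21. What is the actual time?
Reflection across the vertical (12-6) axis maps a hand at angle A degrees to (360 - A) degrees, which sends a reading of T minutes past 12:00 to (720 - T) minutes past 12:00.
Mirror reads 3:21 = 201 minutes past 12:00.
Actual time: (720 - 201) mod 720 = 519 minutes = 8:39.

Final answer: 8:39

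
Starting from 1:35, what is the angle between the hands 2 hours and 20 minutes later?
First find the time 2 hours and 20 minutes after 1:35.
Total minutes: 1 x 60 + 35 + 2 x 60 + 20 = 235.
235 mod 720 = 235 minutes = 3:55.
Now compute the angle at 3:55:
Hour hand: 3 x 30 + 55 x 0.5 = 117.5 degrees
Minute hand: 55 x 6 = 330 degrees
Difference: |117.5 - 330| = 212.5 degrees
Smaller angle: 360 - 212.5 = 147.5 degrees

Final answer: 147.5 degrees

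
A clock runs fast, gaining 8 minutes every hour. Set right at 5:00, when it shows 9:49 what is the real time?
For every 60 true minutes, the faulty clock advances 68 minutes, so 1 faulty-clock minute corresponds to 60/68 true minutes.
From 5:00 to 9:49 on the faulty dial is 289 minutes.
True elapsed: 289 x 60/68 = 255 minutes = 4 hours and 15 minutes.
True time: 5:00 + 4 hours and 15 minutes = 9:15.

Final answer: 9:15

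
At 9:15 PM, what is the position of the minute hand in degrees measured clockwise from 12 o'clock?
The minute hand moves 6 degrees per minute.
At 9:15: 15 x 6 = 90 degrees

Final answer: 90 degrees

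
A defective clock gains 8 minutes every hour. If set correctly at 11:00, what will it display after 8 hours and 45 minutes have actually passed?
For every 60 true minutes, the faulty clock advances 60 + 8 = 68 minutes.
True elapsed: 8 hours and 45 minutes = 525 minutes.
Faulty clock advances: 525 x 68/60 = 595 minutes (drift: 70 minutes ahead).
Shown time: 11:00 + 595 minutes = 8:55.

Final answer: 8:55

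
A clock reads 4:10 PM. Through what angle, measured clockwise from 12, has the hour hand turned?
The hour hand moves 30 degrees per hour and 0.5 degrees per minute.
At 4:10: (4) x 30 + 10 x 0.5 = 120 + 5 = 125 degrees

Final answer: 125 degrees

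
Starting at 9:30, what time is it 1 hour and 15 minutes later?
Starting time: 9:30
Adding 15 minutes to 30 minutes: 30 + 15 = 45 minutes
Adding 1 hour: 9 + 1 = 10
Final time: 10:45

Final answer: 10:45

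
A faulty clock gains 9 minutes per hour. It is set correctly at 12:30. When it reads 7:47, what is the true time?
For every 60 true minutes, the faulty clock advances 69 minutes, so 1 faulty-clock minute corresponds to 60/69 true minutes.
From 12:30 to 7:47 on the faulty dial is 437 minutes.
True elapsed: 437 x 60/69 = 380 minutes = 6 hours and 20 minutes.
True time: 12:30 + 6 hours and 20 minutes = 6:50.

Final answer: 6:50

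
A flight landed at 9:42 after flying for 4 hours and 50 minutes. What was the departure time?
Starting time: 9:42 = 582 total minutes past 12:00
Subtracting: 4 hours and 50 minutes = 290 minutes
582 - 290 = 292 minutes
= 4 hours and 52 minutes past 12:00 = 4:52

Final answer: 4:52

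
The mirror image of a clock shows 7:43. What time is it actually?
Reflection across the vertical (12-6) axis maps a hand at angle A degrees to (360 - A) degrees, which sends a reading of T minutes past 12:00 to (720 - T) minutes past 12:00.
Mirror reads 7:43 = 463 minutes past 12:00.
Actual time: (720 - 463) mod 720 = 257 minutes = 4:17.

Final answer: 4:17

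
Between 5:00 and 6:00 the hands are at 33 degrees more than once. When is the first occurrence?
At t minutes past 5:00, the hour hand is at 30 x 5 + 0.5t degrees and the minute hand is at 6t degrees.
The smaller angle between them is 33 degrees when |30H - 5.5t| = 33 or |30H - 5.5t| = 327.
With H = 5, solve 30 x 5 - 5.5t = +/- target for each target:
  t = (30 x 5 - 33) / 5.5 = 21.27
  t = (30 x 5 + 33) / 5.5 = 33.27
  t = (30 x 5 - 327) / 5.5 = -32.18 (outside (0, 60))
  t = (30 x 5 + 327) / 5.5 = 86.73 (outside (0, 60))
Valid solutions in (0, 60): {21.27, 33.27} minutes.
The first occurrence is t = 21.27 minutes.
The hands form a 33-degree angle at 21.27 minutes past 5:00.

Final answer: 21.27 minutes past 5:00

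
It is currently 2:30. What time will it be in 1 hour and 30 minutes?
Starting time: 2:30
Adding 30 minutes to 30 minutes: 30 + 30 = 60 minutes = 1 hour
Adding 1 hour: 2 + 1 + 1 (carry) = 4
Final time: 4:00

Final answer: 4:00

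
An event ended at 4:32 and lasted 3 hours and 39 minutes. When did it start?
Starting time: 4:32 = 272 total minutes past 12:00
Subtracting: 3 hours and 39 minutes = 219 minutes
272 - 219 = 53 minutes
= 53 minutes past 12:00 = 12:53

Final answer: 12:53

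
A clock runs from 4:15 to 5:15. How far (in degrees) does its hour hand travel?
The hour hand moves 0.5 degrees per minute.
Time elapsed: 5:15 - 4:15 = 60 minutes
Angular displacement: 60 x 0.5 = 30 degrees

Final answer: 30 degrees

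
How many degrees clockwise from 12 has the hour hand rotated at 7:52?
The hour hand moves 30 degrees per hour and 0.5 degrees per minute.
At 7:52: (7) x 30 + 52 x 0.5 = 210 + 26 = 236 degrees

Final answer: 236 degrees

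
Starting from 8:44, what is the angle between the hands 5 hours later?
First find the time 5 hours after 8:44.
Total minutes: 8 x 60 + 44 + 5 x 60 + 0 = 824.
824 mod 720 = 104 minutes = 1:44.
Now compute the angle at 1:44:
Hour hand: 1 x 30 + 44 x 0.5 = 52 degrees
Minute hand: 44 x 6 = 264 degrees
Difference: |52 - 264| = 212 degrees
Smaller angle: 360 - 212 = 148 degrees

Final answer: 148 degrees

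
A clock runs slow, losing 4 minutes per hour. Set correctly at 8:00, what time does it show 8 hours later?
For every 60 true minutes, the faulty clock advances 60 - 4 = 56 minutes.
True elapsed: 8 hours = 480 minutes.
Faulty clock advances: 480 x 56/60 = 448 minutes (drift: 32 minutes behind).
Shown time: 8:00 + 448 minutes = 3:28.

Final answer: 3:28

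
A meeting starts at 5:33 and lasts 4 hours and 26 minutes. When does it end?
Starting time: 5:33
Adding 26 minutes to 33 minutes: 33 + 26 = 59 minutes
Adding 4 hours: 5 + 4 = 9
Final time: 9:59

Final answer: 9:59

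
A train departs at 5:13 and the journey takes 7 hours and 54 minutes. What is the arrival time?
Starting time: 5:13
Adding 54 minutes to 13 minutes: 13 + 54 = 67 minutes = 1 hour and 7 minutes
Adding 7 hours: 5 + 7 + 1 (carry) = 13 - 12 = 1
Final time: 1:07

Final answer: 1:07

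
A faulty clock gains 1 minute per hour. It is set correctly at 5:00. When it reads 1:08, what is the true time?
For every 60 true minutes, the faulty clock advances 61 minutes, so 1 faulty-clock minute corresponds to 60/61 true minutes.
From 5:00 to 1:08 on the faulty dial is 488 minutes.
True elapsed: 488 x 60/61 = 480 minutes = 8 hours.
True time: 5:00 + 8 hours = 1:00.

Final answer: 1:00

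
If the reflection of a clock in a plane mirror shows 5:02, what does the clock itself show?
Reflection across the vertical (12-6) axis maps a hand at angle A degrees to (360 - A) degrees, which sends a reading of T minutes past 12:00 to (720 - T) minutes past 12:00.
Mirror reads 5:02 = 302 minutes past 12:00.
Actual time: (720 - 302) mod 720 = 418 minutes = 6:58.

Final answer: 6:58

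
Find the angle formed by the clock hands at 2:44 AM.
Hour hand position: 2 x 30 + 44 x 0.5 = 82 degrees
Minute hand position: 44 x 6 = 264 degrees
Difference: |82 - 264| = 182 degrees
Since 182 > 180, the smaller angle is 360 - 182 = 178 degrees

Final answer: 178 degrees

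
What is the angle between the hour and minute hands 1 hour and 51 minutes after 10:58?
First find the time 1 hour and 51 minutes after 10:58.
Total minutes: 10 x 60 + 58 + 1 x 60 + 51 = 769.
769 mod 720 = 49 minutes = 12:49.
Now compute the angle at 12:49:
Hour hand: 0 x 30 + 49 x 0.5 = 24.5 degrees
Minute hand: 49 x 6 = 294 degrees
Difference: |24.5 - 294| = 269.5 degrees
Smaller angle: 360 - 269.5 = 90.5 degrees

Final answer: 90.5 degrees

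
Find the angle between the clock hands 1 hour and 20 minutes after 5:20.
First find the time 1 hour and 20 minutes after 5:20.
Total minutes: 5 x 60 + 20 + 1 x 60 + 20 = 400.
400 mod 720 = 400 minutes = 6:40.
Now compute the angle at 6:40:
Hour hand: 6 x 30 + 40 x 0.5 = 200 degrees
Minute hand: 40 x 6 = 240 degrees
Difference: |200 - 240| = 40 degrees
The angle is 40 degrees

Final answer: 40 degrees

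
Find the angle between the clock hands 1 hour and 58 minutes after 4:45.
First find the time 1 hour and 58 minutes after 4:45.
Total minutes: 4 x 60 + 45 + 1 x 60 + 58 = 403.
403 mod 720 = 403 minutes = 6:43.
Now compute the angle at 6:43:
Hour hand: 6 x 30 + 43 x 0.5 = 201.5 degrees
Minute hand: 43 x 6 = 258 degrees
Difference: |201.5 - 258| = 56.5 degrees
The angle is 56.5 degrees

Final answer: 56.5 degrees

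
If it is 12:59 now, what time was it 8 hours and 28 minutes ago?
Starting time: 12:59 = 59 total minutes past 12:00
Subtracting: 8 hours and 28 minutes = 508 minutes
59 - 508 = -449 (negative, add 12 hours = 720) = 271 minutes
= 4 hours and 31 minutes past 12:00 = 4:31

Final answer: 4:31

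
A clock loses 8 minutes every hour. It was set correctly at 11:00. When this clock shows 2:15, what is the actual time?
For every 60 true minutes, the faulty clock advances 52 minutes, so 1 faulty-clock minute corresponds to 60/52 true minutes.
From 11:00 to 2:15 on the faulty dial is 195 minutes.
True elapsed: 195 x 60/52 = 225 minutes = 3 hours and 45 minutes.
True time: 11:00 + 3 hours and 45 minutes = 2:45.

Final answer: 2:45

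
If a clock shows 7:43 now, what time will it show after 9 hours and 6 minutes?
Starting time: 7:43
Adding 6 minutes to 43 minutes: 43 + 6 = 49 minutes
Adding 9 hours: 7 + 9 = 16 - 12 = 4
Final time: 4:49

Final answer: 4:49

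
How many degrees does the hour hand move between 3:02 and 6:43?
The hour hand moves 0.5 degrees per minute.
Time elapsed: 6:43 - 3:02 = 221 minutes
Angular displacement: 221 x 0.5 = 110.5 degrees

Final answer: 110.5 degrees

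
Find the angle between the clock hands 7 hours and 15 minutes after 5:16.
First find the time 7 hours and 15 minutes after 5:16.
Total minutes: 5 x 60 + 16 + 7 x 60 + 15 = 751.
751 mod 720 = 31 minutes = 12:31.
Now compute the angle at 12:31:
Hour hand: 0 x 30 + 31 x 0.5 = 15.5 degrees
Minute hand: 31 x 6 = 186 degrees
Difference: |15.5 - 186| = 170.5 degrees
The angle is 170.5 degrees

Final answer: 170.5 degrees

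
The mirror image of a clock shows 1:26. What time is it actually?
Reflection across the vertical (12-6) axis maps a hand at angle A degrees to (360 - A) degrees, which sends a reading of T minutes past 12:00 to (720 - T) minutes past 12:00.
Mirror reads 1:26 = 86 minutes past 12:00.
Actual time: (720 - 86) mod 720 = 634 minutes = 10:34.

Final answer: 10:34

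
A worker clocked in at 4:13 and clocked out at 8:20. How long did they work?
From 4:13 to 8:20:
(8 x 60 + 20) - (4 x 60 + 13) = 500 - 253 = 247 minutes
= 4 hours and 7 minutes

Final answer: 4 hours and 7 minutes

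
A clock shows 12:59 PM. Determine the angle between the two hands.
Hour hand position: 0 x 30 + 59 x 0.5 = 29.5 degrees
Minute hand position: 59 x 6 = 354 degrees
Difference: |29.5 - 354| = 324.5 degrees
Since 324.5 > 180, the smaller angle is 360 - 324.5 = 35.5 degrees

Final answer: 35.5 degrees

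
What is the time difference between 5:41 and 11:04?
From 5:41 to 11:04:
(11 x 60 + 4) - (5 x 60 + 41) = 664 - 341 = 323 minutes
= 5 hours and 23 minutes

Final answer: 5 hours and 23 minutes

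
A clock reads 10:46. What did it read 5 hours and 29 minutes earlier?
Starting time: 10:46 = 646 total minutes past 12:00
Subtracting: 5 hours and 29 minutes = 329 minutes
646 - 329 = 317 minutes
= 5 hours and 17 minutes past 12:00 = 5:17

Final answer: 5:17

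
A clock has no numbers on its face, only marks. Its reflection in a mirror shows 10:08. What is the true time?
Reflection across the vertical (12-6) axis maps a hand at angle A degrees to (360 - A) degrees, which sends a reading of T minutes past 12:00 to (720 - T) minutes past 12:00.
Mirror reads 10:08 = 608 minutes past 12:00.
Actual time: (720 - 608) mod 720 = 112 minutes = 1:52.

Final answer: 1:52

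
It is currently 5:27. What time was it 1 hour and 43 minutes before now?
Starting time: 5:27 = 327 total minutes past 12:00
Subtracting: 1 hour and 43 minutes = 103 minutes
327 - 103 = 224 minutes
= 3 hours and 44 minutes past 12:00 = 3:44

Final answer: 3:44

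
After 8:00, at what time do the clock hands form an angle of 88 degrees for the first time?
At t minutes past 8:00, the hour hand is at 30 x 8 + 0.5t degrees and the minute hand is at 6t degrees.
The smaller angle between them is 88 degrees when |30H - 5.5t| = 88 or |30H - 5.5t| = 272.
With H = 8, solve 30 x 8 - 5.5t = +/- target for each target:
  t = (30 x 8 - 88) / 5.5 = 27.64
  t = (30 x 8 + 88) / 5.5 = 59.64
  t = (30 x 8 - 272) / 5.5 = -5.82 (outside (0, 60))
  t = (30 x 8 + 272) / 5.5 = 93.09 (outside (0, 60))
Valid solutions in (0, 60): {27.64, 59.64} minutes.
The first occurrence is t = 27.64 minutes.
The hands form a 88-degree angle at 27.64 minutes past 8:00.

Final answer: 27.64 minutes past 8:00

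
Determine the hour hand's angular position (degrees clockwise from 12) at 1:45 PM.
The hour hand moves 30 degrees per hour and 0.5 degrees per minute.
At 1:45: (1) x 30 + 45 x 0.5 = 30 + 22.5 = 52.5 degrees

Final answer: 52.5 degrees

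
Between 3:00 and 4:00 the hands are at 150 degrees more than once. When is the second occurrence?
At t minutes past 3:00, the hour hand is at 30 x 3 + 0.5t degrees and the minute hand is at 6t degrees.
The smaller angle between them is 150 degrees when |30H - 5.5t| = 150 or |30H - 5.5t| = 210.
With H = 3, solve 30 x 3 - 5.5t = +/- target for each target:
  t = (30 x 3 - 150) / 5.5 = -10.91 (outside (0, 60))
  t = (30 x 3 + 150) / 5.5 = 43.64
  t = (30 x 3 - 210) / 5.5 = -21.82 (outside (0, 60))
  t = (30 x 3 + 210) / 5.5 = 54.55
Valid solutions in (0, 60): {43.64, 54.55} minutes.
The second occurrence is t = 54.55 minutes.
The hands form a 150-degree angle at 54.55 minutes past 3:00.

Final answer: 54.55 minutes past 3:00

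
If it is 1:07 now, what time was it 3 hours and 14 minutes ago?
Starting time: 1:07 = 67 total minutes past 12:00
Subtracting: 3 hours and 14 minutes = 194 minutes
67 - 194 = -127 (negative, add 12 hours = 720) = 593 minutes
= 9 hours and 53 minutes past 12:00 = 9:53

Final answer: 9:53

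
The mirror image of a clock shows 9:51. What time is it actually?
Reflection across the vertical (12-6) axis maps a hand at angle A degrees to (360 - A) degrees, which sends a reading of T minutes past 12:00 to (720 - T) minutes past 12:00.
Mirror reads 9:51 = 591 minutes past 12:00.
Actual time: (720 - 591) mod 720 = 129 minutes = 2:09.

Final answer: 2:09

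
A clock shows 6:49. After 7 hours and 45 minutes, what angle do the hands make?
First find the time 7 hours and 45 minutes after 6:49.
Total minutes: 6 x 60 + 49 + 7 x 60 + 45 = 874.
874 mod 720 = 154 minutes = 2:34.
Now compute the angle at 2:34:
Hour hand: 2 x 30 + 34 x 0.5 = 77 degrees
Minute hand: 34 x 6 = 204 degrees
Difference: |77 - 204| = 127 degrees
The angle is 127 degrees

Final answer: 127 degrees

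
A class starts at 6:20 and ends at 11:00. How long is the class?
From 6:20 to 11:00:
(11 x 60 + 0) - (6 x 60 + 20) = 660 - 380 = 280 minutes
= 4 hours and 40 minutes

Final answer: 4 hours and 40 minutes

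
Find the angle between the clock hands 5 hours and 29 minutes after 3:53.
First find the time 5 hours and 29 minutes after 3:53.
Total minutes: 3 x 60 + 53 + 5 x 60 + 29 = 562.
562 mod 720 = 562 minutes = 9:22.
Now compute the angle at 9:22:
Hour hand: 9 x 30 + 22 x 0.5 = 281 degrees
Minute hand: 22 x 6 = 132 degrees
Difference: |281 - 132| = 149 degrees
The angle is 149 degrees

Final answer: 149 degrees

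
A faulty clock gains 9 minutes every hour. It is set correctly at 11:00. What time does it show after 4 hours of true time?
For every 60 true minutes, the faulty clock advances 60 + 9 = 69 minutes.
True elapsed: 4 hours = 240 minutes.
Faulty clock advances: 240 x 69/60 = 276 minutes (drift: 36 minutes ahead).
Shown time: 11:00 + 276 minutes = 3:36.

Final answer: 3:36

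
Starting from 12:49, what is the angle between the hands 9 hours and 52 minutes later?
First find the time 9 hours and 52 minutes after 12:49.
Total minutes: 12 x 60 + 49 + 9 x 60 + 52 = 1361.
1361 mod 720 = 641 minutes = 10:41.
Now compute the angle at 10:41:
Hour hand: 10 x 30 + 41 x 0.5 = 320.5 degrees
Minute hand: 41 x 6 = 246 degrees
Difference: |320.5 - 246| = 74.5 degrees
The angle is 74.5 degrees

Final answer: 74.5 degrees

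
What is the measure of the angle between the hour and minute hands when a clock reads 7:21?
Hour hand position: 7 x 30 + 21 x 0.5 = 220.5 degrees
Minute hand position: 21 x 6 = 126 degrees
Difference: |220.5 - 126| = 94.5 degrees
The angle between the hands is 94.5 degrees

Final answer: 94.5 degrees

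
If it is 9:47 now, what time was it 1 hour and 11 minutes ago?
Starting time: 9:47 = 587 total minutes past 12:00
Subtracting: 1 hour and 11 minutes = 71 minutes
587 - 71 = 516 minutes
= 8 hours and 36 minutes past 12:00 = 8:36

Final answer: 8:36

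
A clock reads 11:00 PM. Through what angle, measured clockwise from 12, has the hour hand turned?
The hour hand moves 30 degrees per hour and 0.5 degrees per minute.
At 11:00: (11) x 30 + 0 x 0.5 = 330 + 0 = 330 degrees

Final answer: 330 degrees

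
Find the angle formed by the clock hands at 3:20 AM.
Hour hand position: 3 x 30 + 20 x 0.5 = 100 degrees
Minute hand position: 20 x 6 = 120 degrees
Difference: |100 - 120| = 20 degrees
The angle between the hands is 20 degrees

Final answer: 20 degrees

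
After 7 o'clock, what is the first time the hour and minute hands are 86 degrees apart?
At t minutes past 7:00, the hour hand is at 30 x 7 + 0.5t degrees and the minute hand is at 6t degrees.
The smaller angle between them is 86 degrees when |30H - 5.5t| = 86 or |30H - 5.5t| = 274.
With H = 7, solve 30 x 7 - 5.5t = +/- target for each target:
  t = (30 x 7 - 86) / 5.5 = 22.55
  t = (30 x 7 + 86) / 5.5 = 53.82
  t = (30 x 7 - 274) / 5.5 = -11.64 (outside (0, 60))
  t = (30 x 7 + 274) / 5.5 = 88 (outside (0, 60))
Valid solutions in (0, 60): {22.55, 53.82} minutes.
The first occurrence is t = 22.55 minutes.
The hands form a 86-degree angle at 22.55 minutes past 7:00.

Final answer: 22.55 minutes past 7:00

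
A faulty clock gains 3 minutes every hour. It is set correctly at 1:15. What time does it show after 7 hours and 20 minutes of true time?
For every 60 true minutes, the faulty clock advances 60 + 3 = 63 minutes.
True elapsed: 7 hours and 20 minutes = 440 minutes.
Faulty clock advances: 440 x 63/60 = 462 minutes (drift: 22 minutes ahead).
Shown time: 1:15 + 462 minutes = 8:57.

Final answer: 8:57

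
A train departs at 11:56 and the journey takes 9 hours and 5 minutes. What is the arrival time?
Starting time: 11:56
Adding 5 minutes to 56 minutes: 56 + 5 = 61 minutes = 1 hour and 1 minute
Adding 9 hours: 11 + 9 + 1 (carry) = 21 - 12 = 9
Final time: 9:01

Final answer: 9:01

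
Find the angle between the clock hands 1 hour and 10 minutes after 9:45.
First find the time 1 hour and 10 minutes after 9:45.
Total minutes: 9 x 60 + 45 + 1 x 60 + 10 = 655.
655 mod 720 = 655 minutes = 10:55.
Now compute the angle at 10:55:
Hour hand: 10 x 30 + 55 x 0.5 = 327.5 degrees
Minute hand: 55 x 6 = 330 degrees
Difference: |327.5 - 330| = 2.5 degrees
The angle is 2.5 degrees

Final answer: 2.5 degrees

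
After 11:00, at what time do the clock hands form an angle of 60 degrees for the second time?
At t minutes past 11:00, the hour hand is at 30 x 11 + 0.5t degrees and the minute hand is at 6t degrees.
The smaller angle between them is 60 degrees when |30H - 5.5t| = 60 or |30H - 5.5t| = 300.
With H = 11, solve 30 x 11 - 5.5t = +/- target for each target:
  t = (30 x 11 - 60) / 5.5 = 49.09
  t = (30 x 11 + 60) / 5.5 = 70.91 (outside (0, 60))
  t = (30 x 11 - 300) / 5.5 = 5.45
  t = (30 x 11 + 300) / 5.5 = 114.55 (outside (0, 60))
Valid solutions in (0, 60): {5.45, 49.09} minutes.
The second occurrence is t = 49.09 minutes.
The hands form a 60-degree angle at 49.09 minutes past 11:00.

Final answer: 49.09 minutes past 11:00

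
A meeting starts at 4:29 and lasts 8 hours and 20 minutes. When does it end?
Starting time: 4:29
Adding 20 minutes to 29 minutes: 29 + 20 = 49 minutes
Adding 8 hours: 4 + 8 = 12
Final time: 12:49

Final answer: 12:49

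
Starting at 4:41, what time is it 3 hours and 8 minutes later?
Starting time: 4:41
Adding 8 minutes to 41 minutes: 41 + 8 = 49 minutes
Adding 3 hours: 4 + 3 = 7
Final time: 7:49

Final answer: 7:49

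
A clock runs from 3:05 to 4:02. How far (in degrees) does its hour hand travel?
The hour hand moves 0.5 degrees per minute.
Time elapsed: 4:02 - 3:05 = 57 minutes
Angular displacement: 57 x 0.5 = 28.5 degrees

Final answer: 28.5 degrees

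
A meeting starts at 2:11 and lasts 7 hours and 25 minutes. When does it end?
Starting time: 2:11
Adding 25 minutes to 11 minutes: 11 + 25 = 36 minutes
Adding 7 hours: 2 + 7 = 9
Final time: 9:36

Final answer: 9:36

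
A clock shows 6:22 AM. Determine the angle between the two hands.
Hour hand position: 6 x 30 + 22 x 0.5 = 191 degrees
Minute hand position: 22 x 6 = 132 degrees
Difference: |191 - 132| = 59 degrees
The angle between the hands is 59 degrees

Final answer: 59 degrees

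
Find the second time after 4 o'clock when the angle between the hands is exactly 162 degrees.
At t minutes past 4:00, the hour hand is at 30 x 4 + 0.5t degrees and the minute hand is at 6t degrees.
The smaller angle between them is 162 degrees when |30H - 5.5t| = 162 or |30H - 5.5t| = 198.
With H = 4, solve 30 x 4 - 5.5t = +/- target for each target:
  t = (30 x 4 - 162) / 5.5 = -7.64 (outside (0, 60))
  t = (30 x 4 + 162) / 5.5 = 51.27
  t = (30 x 4 - 198) / 5.5 = -14.18 (outside (0, 60))
  t = (30 x 4 + 198) / 5.5 = 57.82
Valid solutions in (0, 60): {51.27, 57.82} minutes.
The second occurrence is t = 57.82 minutes.
The hands form a 162-degree angle at 57.82 minutes past 4:00.

Final answer: 57.82 minutes past 4:00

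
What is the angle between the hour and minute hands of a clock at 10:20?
Hour hand position: 10 x 30 + 20 x 0.5 = 310 degrees
Minute hand position: 20 x 6 = 120 degrees
Difference: |310 - 120| = 190 degrees
Since 190 > 180, the smaller angle is 360 - 190 = 170 degrees

Final answer: 170 degrees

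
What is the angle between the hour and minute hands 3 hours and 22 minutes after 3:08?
First find the time 3 hours and 22 minutes after 3:08.
Total minutes: 3 x 60 + 8 + 3 x 60 + 22 = 390.
390 mod 720 = 390 minutes = 6:30.
Now compute the angle at 6:30:
Hour hand: 6 x 30 + 30 x 0.5 = 195 degrees
Minute hand: 30 x 6 = 180 degrees
Difference: |195 - 180| = 15 degrees
The angle is 15 degrees

Final answer: 15 degrees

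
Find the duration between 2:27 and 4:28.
From 2:27 to 4:28:
(4 x 60 + 28) - (2 x 60 + 27) = 268 - 147 = 121 minutes
= 2 hours and 1 minute

Final answer: 2 hours and 1 minute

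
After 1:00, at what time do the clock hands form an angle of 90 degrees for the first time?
At t minutes past 1:00, the hour hand is at 30 x 1 + 0.5t degrees and the minute hand is at 6t degrees.
The smaller angle between them is 90 degrees when |30H - 5.5t| = 90 or |30H - 5.5t| = 270.
With H = 1, solve 30 x 1 - 5.5t = +/- target for each target:
  t = (30 x 1 - 90) / 5.5 = -10.91 (outside (0, 60))
  t = (30 x 1 + 90) / 5.5 = 21.82
  t = (30 x 1 - 270) / 5.5 = -43.64 (outside (0, 60))
  t = (30 x 1 + 270) / 5.5 = 54.55
Valid solutions in (0, 60): {21.82, 54.55} minutes.
The first occurrence is t = 21.82 minutes.
The hands form a 90-degree angle at 21.82 minutes past 1:00.

Final answer: 21.82 minutes past 1:00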